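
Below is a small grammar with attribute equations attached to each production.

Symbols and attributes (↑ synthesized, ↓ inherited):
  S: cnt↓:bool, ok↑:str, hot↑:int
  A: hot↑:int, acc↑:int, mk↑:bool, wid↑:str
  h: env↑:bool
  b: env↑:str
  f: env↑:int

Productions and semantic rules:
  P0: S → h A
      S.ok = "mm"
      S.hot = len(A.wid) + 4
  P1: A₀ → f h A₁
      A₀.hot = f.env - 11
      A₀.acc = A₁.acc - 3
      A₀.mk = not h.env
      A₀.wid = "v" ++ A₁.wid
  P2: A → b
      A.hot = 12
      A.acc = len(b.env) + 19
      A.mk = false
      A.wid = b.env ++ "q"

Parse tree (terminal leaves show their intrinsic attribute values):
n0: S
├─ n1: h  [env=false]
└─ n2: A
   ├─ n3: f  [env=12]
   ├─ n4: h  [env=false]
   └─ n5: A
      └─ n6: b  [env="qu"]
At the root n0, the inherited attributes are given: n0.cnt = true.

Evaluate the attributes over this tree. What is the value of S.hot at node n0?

1. n0.cnt = true  [given at root]
2. n1.env = false  [terminal]
3. n3.env = 12  [terminal]
4. n4.env = false  [terminal]
5. n6.env = "qu"  [terminal]
6. n5.hot = 12  [12]
7. n5.acc = 21  [len(b.env) + 19]
8. n5.mk = false  [false]
9. n5.wid = "quq"  [b.env ++ "q"]
10. n2.hot = 1  [f.env - 11]
11. n2.acc = 18  [A₁.acc - 3]
12. n2.mk = true  [not h.env]
13. n2.wid = "vquq"  ["v" ++ A₁.wid]
14. n0.ok = "mm"  ["mm"]
15. n0.hot = 8  [len(A.wid) + 4]

8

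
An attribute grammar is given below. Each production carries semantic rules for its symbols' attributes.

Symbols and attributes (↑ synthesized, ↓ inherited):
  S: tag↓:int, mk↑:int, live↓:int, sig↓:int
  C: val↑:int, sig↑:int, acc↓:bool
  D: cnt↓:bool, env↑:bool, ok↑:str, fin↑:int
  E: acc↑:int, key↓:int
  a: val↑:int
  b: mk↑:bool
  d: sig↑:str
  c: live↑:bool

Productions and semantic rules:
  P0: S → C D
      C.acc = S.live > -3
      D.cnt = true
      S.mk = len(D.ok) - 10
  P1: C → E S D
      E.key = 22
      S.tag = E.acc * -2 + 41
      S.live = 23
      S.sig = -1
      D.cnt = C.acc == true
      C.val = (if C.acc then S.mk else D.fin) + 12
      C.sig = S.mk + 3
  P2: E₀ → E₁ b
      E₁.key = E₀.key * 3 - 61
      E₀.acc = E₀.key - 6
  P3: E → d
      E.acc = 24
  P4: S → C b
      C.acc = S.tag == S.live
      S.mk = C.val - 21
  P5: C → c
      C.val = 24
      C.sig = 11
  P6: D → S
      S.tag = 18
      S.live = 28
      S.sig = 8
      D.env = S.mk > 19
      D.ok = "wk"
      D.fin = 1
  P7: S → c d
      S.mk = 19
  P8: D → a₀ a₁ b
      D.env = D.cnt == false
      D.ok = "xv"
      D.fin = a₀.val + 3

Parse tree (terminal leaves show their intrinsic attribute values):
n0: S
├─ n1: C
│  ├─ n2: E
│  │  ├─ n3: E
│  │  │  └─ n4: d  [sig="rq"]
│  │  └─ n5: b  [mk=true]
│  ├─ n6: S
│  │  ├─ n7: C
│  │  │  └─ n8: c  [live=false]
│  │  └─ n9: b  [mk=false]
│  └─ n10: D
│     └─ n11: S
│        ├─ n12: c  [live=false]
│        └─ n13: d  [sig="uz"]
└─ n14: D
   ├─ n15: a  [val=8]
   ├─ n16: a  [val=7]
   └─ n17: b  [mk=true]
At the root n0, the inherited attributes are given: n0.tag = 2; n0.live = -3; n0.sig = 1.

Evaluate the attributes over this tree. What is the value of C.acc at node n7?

1. n0.tag = 2  [given at root]
2. n0.live = -3  [given at root]
3. n0.sig = 1  [given at root]
4. n1.acc = false  [S.live > -3]
5. n2.key = 22  [22]
6. n3.key = 5  [E₀.key * 3 - 61]
7. n4.sig = "rq"  [terminal]
8. n3.acc = 24  [24]
9. n5.mk = true  [terminal]
10. n2.acc = 16  [E₀.key - 6]
11. n6.tag = 9  [E.acc * -2 + 41]
12. n6.live = 23  [23]
13. n6.sig = -1  [-1]
14. n7.acc = false  [S.tag == S.live]
15. n8.live = false  [terminal]
16. n7.val = 24  [24]
17. n7.sig = 11  [11]
18. n9.mk = false  [terminal]
19. n6.mk = 3  [C.val - 21]
20. n10.cnt = false  [C.acc == true]
21. n11.tag = 18  [18]
22. n11.live = 28  [28]
23. n11.sig = 8  [8]
24. n12.live = false  [terminal]
25. n13.sig = "uz"  [terminal]
26. n11.mk = 19  [19]
27. n10.env = false  [S.mk > 19]
28. n10.ok = "wk"  ["wk"]
29. n10.fin = 1  [1]
30. n1.val = 13  [(if C.acc then S.mk else D.fin) + 12]
31. n1.sig = 6  [S.mk + 3]
32. n14.cnt = true  [true]
33. n15.val = 8  [terminal]
34. n16.val = 7  [terminal]
35. n17.mk = true  [terminal]
36. n14.env = false  [D.cnt == false]
37. n14.ok = "xv"  ["xv"]
38. n14.fin = 11  [a₀.val + 3]
39. n0.mk = -8  [len(D.ok) - 10]

false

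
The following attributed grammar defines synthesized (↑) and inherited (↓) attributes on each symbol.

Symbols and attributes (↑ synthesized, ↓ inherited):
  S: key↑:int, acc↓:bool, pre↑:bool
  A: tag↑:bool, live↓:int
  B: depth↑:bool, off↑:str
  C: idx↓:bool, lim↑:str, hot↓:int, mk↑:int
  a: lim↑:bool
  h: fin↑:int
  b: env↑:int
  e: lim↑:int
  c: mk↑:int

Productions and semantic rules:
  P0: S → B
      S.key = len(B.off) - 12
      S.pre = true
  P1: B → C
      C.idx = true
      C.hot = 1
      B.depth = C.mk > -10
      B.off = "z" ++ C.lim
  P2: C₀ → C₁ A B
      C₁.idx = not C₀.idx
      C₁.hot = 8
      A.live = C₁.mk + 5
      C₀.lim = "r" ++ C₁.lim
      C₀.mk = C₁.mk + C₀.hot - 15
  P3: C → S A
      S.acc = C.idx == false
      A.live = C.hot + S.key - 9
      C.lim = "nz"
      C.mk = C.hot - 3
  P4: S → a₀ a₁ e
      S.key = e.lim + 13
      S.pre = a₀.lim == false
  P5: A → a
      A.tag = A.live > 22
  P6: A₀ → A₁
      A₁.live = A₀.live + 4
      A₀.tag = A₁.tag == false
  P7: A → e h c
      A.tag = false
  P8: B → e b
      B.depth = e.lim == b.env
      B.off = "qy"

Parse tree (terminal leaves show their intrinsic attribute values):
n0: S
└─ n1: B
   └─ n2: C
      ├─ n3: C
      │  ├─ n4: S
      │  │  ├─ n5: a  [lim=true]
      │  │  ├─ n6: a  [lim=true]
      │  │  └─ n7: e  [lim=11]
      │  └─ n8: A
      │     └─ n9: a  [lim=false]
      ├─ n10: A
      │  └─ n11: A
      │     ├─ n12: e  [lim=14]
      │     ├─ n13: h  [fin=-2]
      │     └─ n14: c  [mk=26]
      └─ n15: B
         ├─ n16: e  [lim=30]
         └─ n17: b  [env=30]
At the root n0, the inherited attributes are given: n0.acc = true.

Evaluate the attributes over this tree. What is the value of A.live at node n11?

1. n0.acc = true  [given at root]
2. n2.idx = true  [true]
3. n2.hot = 1  [1]
4. n3.idx = false  [not C₀.idx]
5. n3.hot = 8  [8]
6. n4.acc = true  [C.idx == false]
7. n5.lim = true  [terminal]
8. n6.lim = true  [terminal]
9. n7.lim = 11  [terminal]
10. n4.key = 24  [e.lim + 13]
11. n4.pre = false  [a₀.lim == false]
12. n8.live = 23  [C.hot + S.key - 9]
13. n9.lim = false  [terminal]
14. n8.tag = true  [A.live > 22]
15. n3.lim = "nz"  ["nz"]
16. n3.mk = 5  [C.hot - 3]
17. n10.live = 10  [C₁.mk + 5]
18. n11.live = 14  [A₀.live + 4]
19. n12.lim = 14  [terminal]
20. n13.fin = -2  [terminal]
21. n14.mk = 26  [terminal]
22. n11.tag = false  [false]
23. n10.tag = true  [A₁.tag == false]
24. n16.lim = 30  [terminal]
25. n17.env = 30  [terminal]
26. n15.depth = true  [e.lim == b.env]
27. n15.off = "qy"  ["qy"]
28. n2.lim = "rnz"  ["r" ++ C₁.lim]
29. n2.mk = -9  [C₁.mk + C₀.hot - 15]
30. n1.depth = true  [C.mk > -10]
31. n1.off = "zrnz"  ["z" ++ C.lim]
32. n0.key = -8  [len(B.off) - 12]
33. n0.pre = true  [true]

14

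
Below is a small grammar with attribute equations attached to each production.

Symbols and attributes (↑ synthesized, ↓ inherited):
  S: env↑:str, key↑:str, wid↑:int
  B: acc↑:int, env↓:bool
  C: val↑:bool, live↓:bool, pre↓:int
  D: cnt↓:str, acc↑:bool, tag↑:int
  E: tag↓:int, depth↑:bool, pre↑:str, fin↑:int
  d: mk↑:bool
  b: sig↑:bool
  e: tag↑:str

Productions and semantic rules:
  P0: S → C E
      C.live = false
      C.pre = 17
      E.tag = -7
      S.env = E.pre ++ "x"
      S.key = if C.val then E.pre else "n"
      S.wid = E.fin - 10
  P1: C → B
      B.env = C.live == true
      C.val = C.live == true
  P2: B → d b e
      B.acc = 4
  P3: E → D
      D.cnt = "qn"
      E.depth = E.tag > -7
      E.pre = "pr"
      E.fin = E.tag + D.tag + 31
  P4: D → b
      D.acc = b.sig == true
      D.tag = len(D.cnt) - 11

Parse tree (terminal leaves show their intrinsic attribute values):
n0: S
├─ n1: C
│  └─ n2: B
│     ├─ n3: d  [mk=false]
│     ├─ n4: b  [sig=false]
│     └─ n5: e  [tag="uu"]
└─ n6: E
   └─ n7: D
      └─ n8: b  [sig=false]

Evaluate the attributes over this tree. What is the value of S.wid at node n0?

5

1. n1.live = false  [false]
2. n1.pre = 17  [17]
3. n2.env = false  [C.live == true]
4. n3.mk = false  [terminal]
5. n4.sig = false  [terminal]
6. n5.tag = "uu"  [terminal]
7. n2.acc = 4  [4]
8. n1.val = false  [C.live == true]
9. n6.tag = -7  [-7]
10. n7.cnt = "qn"  ["qn"]
11. n8.sig = false  [terminal]
12. n7.acc = false  [b.sig == true]
13. n7.tag = -9  [len(D.cnt) - 11]
14. n6.depth = false  [E.tag > -7]
15. n6.pre = "pr"  ["pr"]
16. n6.fin = 15  [E.tag + D.tag + 31]
17. n0.env = "prx"  [E.pre ++ "x"]
18. n0.key = "n"  [if C.val then E.pre else "n"]
19. n0.wid = 5  [E.fin - 10]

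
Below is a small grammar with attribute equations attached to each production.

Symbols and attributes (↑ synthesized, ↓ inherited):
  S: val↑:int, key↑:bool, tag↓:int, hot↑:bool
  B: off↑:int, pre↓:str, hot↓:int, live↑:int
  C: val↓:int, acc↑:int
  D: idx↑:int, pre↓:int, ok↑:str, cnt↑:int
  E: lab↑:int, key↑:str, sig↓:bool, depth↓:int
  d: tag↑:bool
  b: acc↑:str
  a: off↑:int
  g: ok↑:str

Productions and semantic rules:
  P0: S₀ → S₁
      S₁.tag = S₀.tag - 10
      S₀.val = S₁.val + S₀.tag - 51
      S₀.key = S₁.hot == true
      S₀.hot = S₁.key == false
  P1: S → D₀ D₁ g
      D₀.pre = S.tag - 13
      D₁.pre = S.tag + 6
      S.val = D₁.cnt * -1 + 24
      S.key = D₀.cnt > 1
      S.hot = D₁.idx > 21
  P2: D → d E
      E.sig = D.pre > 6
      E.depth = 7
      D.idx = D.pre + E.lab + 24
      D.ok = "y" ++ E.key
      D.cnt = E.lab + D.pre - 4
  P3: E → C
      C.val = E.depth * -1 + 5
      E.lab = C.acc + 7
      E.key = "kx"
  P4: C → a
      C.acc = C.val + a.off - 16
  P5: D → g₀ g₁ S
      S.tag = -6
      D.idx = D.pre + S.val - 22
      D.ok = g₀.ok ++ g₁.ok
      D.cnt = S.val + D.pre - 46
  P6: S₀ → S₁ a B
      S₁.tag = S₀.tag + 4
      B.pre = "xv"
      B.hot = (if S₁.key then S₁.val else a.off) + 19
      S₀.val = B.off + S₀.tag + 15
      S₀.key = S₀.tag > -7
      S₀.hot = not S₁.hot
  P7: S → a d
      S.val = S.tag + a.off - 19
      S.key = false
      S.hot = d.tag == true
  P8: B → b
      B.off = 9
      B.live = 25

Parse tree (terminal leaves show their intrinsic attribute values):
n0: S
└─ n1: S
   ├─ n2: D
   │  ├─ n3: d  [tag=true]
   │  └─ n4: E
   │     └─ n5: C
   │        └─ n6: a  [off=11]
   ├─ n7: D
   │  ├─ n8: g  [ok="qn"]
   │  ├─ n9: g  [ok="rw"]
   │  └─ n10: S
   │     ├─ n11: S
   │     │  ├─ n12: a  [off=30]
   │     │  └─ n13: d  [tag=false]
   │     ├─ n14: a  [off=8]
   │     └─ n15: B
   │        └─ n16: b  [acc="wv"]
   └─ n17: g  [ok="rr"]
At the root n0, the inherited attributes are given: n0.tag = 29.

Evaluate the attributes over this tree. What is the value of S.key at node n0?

false

1. n0.tag = 29  [given at root]
2. n1.tag = 19  [S₀.tag - 10]
3. n2.pre = 6  [S.tag - 13]
4. n3.tag = true  [terminal]
5. n4.sig = false  [D.pre > 6]
6. n4.depth = 7  [7]
7. n5.val = -2  [E.depth * -1 + 5]
8. n6.off = 11  [terminal]
9. n5.acc = -7  [C.val + a.off - 16]
10. n4.lab = 0  [C.acc + 7]
11. n4.key = "kx"  ["kx"]
12. n2.idx = 30  [D.pre + E.lab + 24]
13. n2.ok = "ykx"  ["y" ++ E.key]
14. n2.cnt = 2  [E.lab + D.pre - 4]
15. n7.pre = 25  [S.tag + 6]
16. n8.ok = "qn"  [terminal]
17. n9.ok = "rw"  [terminal]
18. n10.tag = -6  [-6]
19. n11.tag = -2  [S₀.tag + 4]
20. n12.off = 30  [terminal]
21. n13.tag = false  [terminal]
22. n11.val = 9  [S.tag + a.off - 19]
23. n11.key = false  [false]
24. n11.hot = false  [d.tag == true]
25. n14.off = 8  [terminal]
26. n15.pre = "xv"  ["xv"]
27. n15.hot = 27  [(if S₁.key then S₁.val else a.off) + 19]
28. n16.acc = "wv"  [terminal]
29. n15.off = 9  [9]
30. n15.live = 25  [25]
31. n10.val = 18  [B.off + S₀.tag + 15]
32. n10.key = true  [S₀.tag > -7]
33. n10.hot = true  [not S₁.hot]
34. n7.idx = 21  [D.pre + S.val - 22]
35. n7.ok = "qnrw"  [g₀.ok ++ g₁.ok]
36. n7.cnt = -3  [S.val + D.pre - 46]
37. n17.ok = "rr"  [terminal]
38. n1.val = 27  [D₁.cnt * -1 + 24]
39. n1.key = true  [D₀.cnt > 1]
40. n1.hot = false  [D₁.idx > 21]
41. n0.val = 5  [S₁.val + S₀.tag - 51]
42. n0.key = false  [S₁.hot == true]
43. n0.hot = false  [S₁.key == false]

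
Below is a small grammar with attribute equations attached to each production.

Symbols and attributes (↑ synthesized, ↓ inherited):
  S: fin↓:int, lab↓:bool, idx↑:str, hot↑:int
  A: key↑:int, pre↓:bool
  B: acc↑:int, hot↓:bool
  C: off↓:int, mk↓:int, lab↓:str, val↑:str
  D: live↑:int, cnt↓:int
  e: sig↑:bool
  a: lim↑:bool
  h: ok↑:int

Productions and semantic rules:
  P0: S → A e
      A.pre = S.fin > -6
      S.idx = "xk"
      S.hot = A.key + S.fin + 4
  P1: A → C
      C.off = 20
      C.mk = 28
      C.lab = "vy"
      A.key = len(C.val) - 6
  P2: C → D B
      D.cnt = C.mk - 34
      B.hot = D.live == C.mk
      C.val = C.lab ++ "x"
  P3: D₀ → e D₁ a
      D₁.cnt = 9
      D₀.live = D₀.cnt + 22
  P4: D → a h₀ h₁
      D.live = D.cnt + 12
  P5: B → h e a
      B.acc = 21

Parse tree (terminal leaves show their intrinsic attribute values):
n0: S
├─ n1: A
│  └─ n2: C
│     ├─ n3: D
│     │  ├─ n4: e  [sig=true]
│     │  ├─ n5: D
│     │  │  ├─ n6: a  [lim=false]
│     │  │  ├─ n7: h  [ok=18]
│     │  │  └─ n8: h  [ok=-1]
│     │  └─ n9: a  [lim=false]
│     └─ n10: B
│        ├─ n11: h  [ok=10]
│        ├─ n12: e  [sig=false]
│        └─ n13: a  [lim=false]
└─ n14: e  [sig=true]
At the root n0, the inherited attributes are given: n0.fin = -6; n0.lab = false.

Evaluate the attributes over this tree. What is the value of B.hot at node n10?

1. n0.fin = -6  [given at root]
2. n0.lab = false  [given at root]
3. n1.pre = false  [S.fin > -6]
4. n2.off = 20  [20]
5. n2.mk = 28  [28]
6. n2.lab = "vy"  ["vy"]
7. n3.cnt = -6  [C.mk - 34]
8. n4.sig = true  [terminal]
9. n5.cnt = 9  [9]
10. n6.lim = false  [terminal]
11. n7.ok = 18  [terminal]
12. n8.ok = -1  [terminal]
13. n5.live = 21  [D.cnt + 12]
14. n9.lim = false  [terminal]
15. n3.live = 16  [D₀.cnt + 22]
16. n10.hot = false  [D.live == C.mk]
17. n11.ok = 10  [terminal]
18. n12.sig = false  [terminal]
19. n13.lim = false  [terminal]
20. n10.acc = 21  [21]
21. n2.val = "vyx"  [C.lab ++ "x"]
22. n1.key = -3  [len(C.val) - 6]
23. n14.sig = true  [terminal]
24. n0.idx = "xk"  ["xk"]
25. n0.hot = -5  [A.key + S.fin + 4]

false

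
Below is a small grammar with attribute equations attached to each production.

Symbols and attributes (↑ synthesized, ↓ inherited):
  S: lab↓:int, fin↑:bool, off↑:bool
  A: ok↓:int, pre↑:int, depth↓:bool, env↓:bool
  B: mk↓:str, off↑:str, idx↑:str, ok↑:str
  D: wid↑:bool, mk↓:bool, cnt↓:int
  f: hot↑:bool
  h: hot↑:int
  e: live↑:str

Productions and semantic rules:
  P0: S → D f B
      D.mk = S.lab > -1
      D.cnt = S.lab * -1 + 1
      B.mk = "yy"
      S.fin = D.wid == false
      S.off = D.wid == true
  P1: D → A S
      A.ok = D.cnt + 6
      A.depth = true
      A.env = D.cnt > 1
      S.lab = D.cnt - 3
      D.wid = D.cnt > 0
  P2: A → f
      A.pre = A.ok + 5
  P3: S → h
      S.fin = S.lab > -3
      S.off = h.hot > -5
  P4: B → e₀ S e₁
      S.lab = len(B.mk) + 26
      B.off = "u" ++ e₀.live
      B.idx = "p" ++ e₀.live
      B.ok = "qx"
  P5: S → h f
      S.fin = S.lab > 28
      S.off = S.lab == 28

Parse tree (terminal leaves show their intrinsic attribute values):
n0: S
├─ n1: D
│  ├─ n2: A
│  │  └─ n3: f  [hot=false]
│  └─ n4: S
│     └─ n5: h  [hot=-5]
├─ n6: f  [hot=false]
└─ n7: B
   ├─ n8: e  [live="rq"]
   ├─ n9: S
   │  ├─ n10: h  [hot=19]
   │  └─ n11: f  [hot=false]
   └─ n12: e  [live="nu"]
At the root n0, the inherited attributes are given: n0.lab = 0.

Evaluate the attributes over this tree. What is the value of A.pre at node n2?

1. n0.lab = 0  [given at root]
2. n1.mk = true  [S.lab > -1]
3. n1.cnt = 1  [S.lab * -1 + 1]
4. n2.ok = 7  [D.cnt + 6]
5. n2.depth = true  [true]
6. n2.env = false  [D.cnt > 1]
7. n3.hot = false  [terminal]
8. n2.pre = 12  [A.ok + 5]
9. n4.lab = -2  [D.cnt - 3]
10. n5.hot = -5  [terminal]
11. n4.fin = true  [S.lab > -3]
12. n4.off = false  [h.hot > -5]
13. n1.wid = true  [D.cnt > 0]
14. n6.hot = false  [terminal]
15. n7.mk = "yy"  ["yy"]
16. n8.live = "rq"  [terminal]
17. n9.lab = 28  [len(B.mk) + 26]
18. n10.hot = 19  [terminal]
19. n11.hot = false  [terminal]
20. n9.fin = false  [S.lab > 28]
21. n9.off = true  [S.lab == 28]
22. n12.live = "nu"  [terminal]
23. n7.off = "urq"  ["u" ++ e₀.live]
24. n7.idx = "prq"  ["p" ++ e₀.live]
25. n7.ok = "qx"  ["qx"]
26. n0.fin = false  [D.wid == false]
27. n0.off = true  [D.wid == true]

12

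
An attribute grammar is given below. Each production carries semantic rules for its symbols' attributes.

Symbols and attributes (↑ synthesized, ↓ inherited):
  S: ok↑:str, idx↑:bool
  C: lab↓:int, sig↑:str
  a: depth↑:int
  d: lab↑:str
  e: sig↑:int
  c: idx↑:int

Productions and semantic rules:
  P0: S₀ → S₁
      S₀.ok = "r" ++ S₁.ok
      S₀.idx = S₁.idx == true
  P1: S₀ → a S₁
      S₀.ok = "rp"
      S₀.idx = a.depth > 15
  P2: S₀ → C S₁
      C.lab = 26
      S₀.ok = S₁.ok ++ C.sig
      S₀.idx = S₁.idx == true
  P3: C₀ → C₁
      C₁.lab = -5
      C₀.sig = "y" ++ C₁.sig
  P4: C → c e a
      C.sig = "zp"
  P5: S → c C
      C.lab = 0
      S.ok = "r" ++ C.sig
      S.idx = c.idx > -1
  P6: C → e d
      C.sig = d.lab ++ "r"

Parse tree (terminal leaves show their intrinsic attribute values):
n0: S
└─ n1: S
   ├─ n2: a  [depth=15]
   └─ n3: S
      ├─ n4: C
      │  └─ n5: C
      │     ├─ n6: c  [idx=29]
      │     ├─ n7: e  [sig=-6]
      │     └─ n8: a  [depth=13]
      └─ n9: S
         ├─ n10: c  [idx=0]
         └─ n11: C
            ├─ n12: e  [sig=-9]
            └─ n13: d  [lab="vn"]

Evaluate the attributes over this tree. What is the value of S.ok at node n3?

"rvnryzp"

1. n2.depth = 15  [terminal]
2. n4.lab = 26  [26]
3. n5.lab = -5  [-5]
4. n6.idx = 29  [terminal]
5. n7.sig = -6  [terminal]
6. n8.depth = 13  [terminal]
7. n5.sig = "zp"  ["zp"]
8. n4.sig = "yzp"  ["y" ++ C₁.sig]
9. n10.idx = 0  [terminal]
10. n11.lab = 0  [0]
11. n12.sig = -9  [terminal]
12. n13.lab = "vn"  [terminal]
13. n11.sig = "vnr"  [d.lab ++ "r"]
14. n9.ok = "rvnr"  ["r" ++ C.sig]
15. n9.idx = true  [c.idx > -1]
16. n3.ok = "rvnryzp"  [S₁.ok ++ C.sig]
17. n3.idx = true  [S₁.idx == true]
18. n1.ok = "rp"  ["rp"]
19. n1.idx = false  [a.depth > 15]
20. n0.ok = "rrp"  ["r" ++ S₁.ok]
21. n0.idx = false  [S₁.idx == true]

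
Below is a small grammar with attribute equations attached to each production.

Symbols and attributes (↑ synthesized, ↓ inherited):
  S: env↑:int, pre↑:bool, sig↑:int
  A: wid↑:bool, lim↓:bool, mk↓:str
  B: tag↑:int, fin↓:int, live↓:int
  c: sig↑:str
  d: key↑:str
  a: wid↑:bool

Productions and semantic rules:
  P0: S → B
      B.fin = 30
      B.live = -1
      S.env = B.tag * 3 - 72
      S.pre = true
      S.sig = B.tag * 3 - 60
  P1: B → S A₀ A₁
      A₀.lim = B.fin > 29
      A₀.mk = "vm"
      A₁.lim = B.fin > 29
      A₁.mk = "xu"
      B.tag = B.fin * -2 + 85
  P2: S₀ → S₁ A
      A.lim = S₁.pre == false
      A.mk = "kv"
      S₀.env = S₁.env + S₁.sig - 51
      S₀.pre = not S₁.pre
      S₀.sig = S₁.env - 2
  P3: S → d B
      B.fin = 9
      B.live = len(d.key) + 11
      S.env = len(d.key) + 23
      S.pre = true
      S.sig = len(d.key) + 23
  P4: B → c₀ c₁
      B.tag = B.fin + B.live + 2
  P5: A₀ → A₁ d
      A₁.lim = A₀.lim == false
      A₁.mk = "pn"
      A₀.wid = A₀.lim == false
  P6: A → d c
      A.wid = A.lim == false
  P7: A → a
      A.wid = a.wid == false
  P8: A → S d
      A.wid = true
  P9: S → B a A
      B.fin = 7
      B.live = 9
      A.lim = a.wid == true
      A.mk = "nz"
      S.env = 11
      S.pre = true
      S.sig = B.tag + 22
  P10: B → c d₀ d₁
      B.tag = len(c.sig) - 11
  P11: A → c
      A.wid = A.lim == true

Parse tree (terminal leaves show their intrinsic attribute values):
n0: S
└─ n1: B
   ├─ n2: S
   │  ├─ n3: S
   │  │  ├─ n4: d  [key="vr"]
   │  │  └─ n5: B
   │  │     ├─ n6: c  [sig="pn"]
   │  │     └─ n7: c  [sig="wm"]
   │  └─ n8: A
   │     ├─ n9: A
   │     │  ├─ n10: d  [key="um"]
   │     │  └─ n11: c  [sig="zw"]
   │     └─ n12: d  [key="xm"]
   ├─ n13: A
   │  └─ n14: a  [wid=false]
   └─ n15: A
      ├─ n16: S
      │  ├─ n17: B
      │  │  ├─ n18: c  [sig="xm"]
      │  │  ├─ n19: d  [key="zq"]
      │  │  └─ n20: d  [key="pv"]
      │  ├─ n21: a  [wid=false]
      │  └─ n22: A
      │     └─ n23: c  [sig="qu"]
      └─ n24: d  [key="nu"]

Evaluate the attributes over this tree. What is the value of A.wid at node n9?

1. n1.fin = 30  [30]
2. n1.live = -1  [-1]
3. n4.key = "vr"  [terminal]
4. n5.fin = 9  [9]
5. n5.live = 13  [len(d.key) + 11]
6. n6.sig = "pn"  [terminal]
7. n7.sig = "wm"  [terminal]
8. n5.tag = 24  [B.fin + B.live + 2]
9. n3.env = 25  [len(d.key) + 23]
10. n3.pre = true  [true]
11. n3.sig = 25  [len(d.key) + 23]
12. n8.lim = false  [S₁.pre == false]
13. n8.mk = "kv"  ["kv"]
14. n9.lim = true  [A₀.lim == false]
15. n9.mk = "pn"  ["pn"]
16. n10.key = "um"  [terminal]
17. n11.sig = "zw"  [terminal]
18. n9.wid = false  [A.lim == false]
19. n12.key = "xm"  [terminal]
20. n8.wid = true  [A₀.lim == false]
21. n2.env = -1  [S₁.env + S₁.sig - 51]
22. n2.pre = false  [not S₁.pre]
23. n2.sig = 23  [S₁.env - 2]
24. n13.lim = true  [B.fin > 29]
25. n13.mk = "vm"  ["vm"]
26. n14.wid = false  [terminal]
27. n13.wid = true  [a.wid == false]
28. n15.lim = true  [B.fin > 29]
29. n15.mk = "xu"  ["xu"]
30. n17.fin = 7  [7]
31. n17.live = 9  [9]
32. n18.sig = "xm"  [terminal]
33. n19.key = "zq"  [terminal]
34. n20.key = "pv"  [terminal]
35. n17.tag = -9  [len(c.sig) - 11]
36. n21.wid = false  [terminal]
37. n22.lim = false  [a.wid == true]
38. n22.mk = "nz"  ["nz"]
39. n23.sig = "qu"  [terminal]
40. n22.wid = false  [A.lim == true]
41. n16.env = 11  [11]
42. n16.pre = true  [true]
43. n16.sig = 13  [B.tag + 22]
44. n24.key = "nu"  [terminal]
45. n15.wid = true  [true]
46. n1.tag = 25  [B.fin * -2 + 85]
47. n0.env = 3  [B.tag * 3 - 72]
48. n0.pre = true  [true]
49. n0.sig = 15  [B.tag * 3 - 60]

false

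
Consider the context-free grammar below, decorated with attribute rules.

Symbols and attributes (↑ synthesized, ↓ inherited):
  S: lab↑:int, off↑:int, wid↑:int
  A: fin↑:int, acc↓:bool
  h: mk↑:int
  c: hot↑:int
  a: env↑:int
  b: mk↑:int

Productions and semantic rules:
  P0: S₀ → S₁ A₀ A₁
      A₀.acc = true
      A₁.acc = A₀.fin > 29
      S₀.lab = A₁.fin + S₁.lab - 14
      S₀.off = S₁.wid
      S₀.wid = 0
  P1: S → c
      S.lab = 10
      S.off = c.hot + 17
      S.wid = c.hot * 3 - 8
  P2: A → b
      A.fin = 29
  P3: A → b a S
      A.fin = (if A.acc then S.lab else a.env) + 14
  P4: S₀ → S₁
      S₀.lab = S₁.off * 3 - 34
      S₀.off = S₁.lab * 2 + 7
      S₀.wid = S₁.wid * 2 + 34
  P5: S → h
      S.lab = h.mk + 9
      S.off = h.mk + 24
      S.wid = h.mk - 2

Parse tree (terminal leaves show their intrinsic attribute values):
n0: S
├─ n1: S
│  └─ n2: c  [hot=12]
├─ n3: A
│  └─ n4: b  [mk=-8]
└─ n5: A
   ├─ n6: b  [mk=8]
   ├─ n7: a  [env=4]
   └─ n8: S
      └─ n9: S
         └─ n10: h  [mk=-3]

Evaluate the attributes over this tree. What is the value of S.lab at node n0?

1. n2.hot = 12  [terminal]
2. n1.lab = 10  [10]
3. n1.off = 29  [c.hot + 17]
4. n1.wid = 28  [c.hot * 3 - 8]
5. n3.acc = true  [true]
6. n4.mk = -8  [terminal]
7. n3.fin = 29  [29]
8. n5.acc = false  [A₀.fin > 29]
9. n6.mk = 8  [terminal]
10. n7.env = 4  [terminal]
11. n10.mk = -3  [terminal]
12. n9.lab = 6  [h.mk + 9]
13. n9.off = 21  [h.mk + 24]
14. n9.wid = -5  [h.mk - 2]
15. n8.lab = 29  [S₁.off * 3 - 34]
16. n8.off = 19  [S₁.lab * 2 + 7]
17. n8.wid = 24  [S₁.wid * 2 + 34]
18. n5.fin = 18  [(if A.acc then S.lab else a.env) + 14]
19. n0.lab = 14  [A₁.fin + S₁.lab - 14]
20. n0.off = 28  [S₁.wid]
21. n0.wid = 0  [0]

14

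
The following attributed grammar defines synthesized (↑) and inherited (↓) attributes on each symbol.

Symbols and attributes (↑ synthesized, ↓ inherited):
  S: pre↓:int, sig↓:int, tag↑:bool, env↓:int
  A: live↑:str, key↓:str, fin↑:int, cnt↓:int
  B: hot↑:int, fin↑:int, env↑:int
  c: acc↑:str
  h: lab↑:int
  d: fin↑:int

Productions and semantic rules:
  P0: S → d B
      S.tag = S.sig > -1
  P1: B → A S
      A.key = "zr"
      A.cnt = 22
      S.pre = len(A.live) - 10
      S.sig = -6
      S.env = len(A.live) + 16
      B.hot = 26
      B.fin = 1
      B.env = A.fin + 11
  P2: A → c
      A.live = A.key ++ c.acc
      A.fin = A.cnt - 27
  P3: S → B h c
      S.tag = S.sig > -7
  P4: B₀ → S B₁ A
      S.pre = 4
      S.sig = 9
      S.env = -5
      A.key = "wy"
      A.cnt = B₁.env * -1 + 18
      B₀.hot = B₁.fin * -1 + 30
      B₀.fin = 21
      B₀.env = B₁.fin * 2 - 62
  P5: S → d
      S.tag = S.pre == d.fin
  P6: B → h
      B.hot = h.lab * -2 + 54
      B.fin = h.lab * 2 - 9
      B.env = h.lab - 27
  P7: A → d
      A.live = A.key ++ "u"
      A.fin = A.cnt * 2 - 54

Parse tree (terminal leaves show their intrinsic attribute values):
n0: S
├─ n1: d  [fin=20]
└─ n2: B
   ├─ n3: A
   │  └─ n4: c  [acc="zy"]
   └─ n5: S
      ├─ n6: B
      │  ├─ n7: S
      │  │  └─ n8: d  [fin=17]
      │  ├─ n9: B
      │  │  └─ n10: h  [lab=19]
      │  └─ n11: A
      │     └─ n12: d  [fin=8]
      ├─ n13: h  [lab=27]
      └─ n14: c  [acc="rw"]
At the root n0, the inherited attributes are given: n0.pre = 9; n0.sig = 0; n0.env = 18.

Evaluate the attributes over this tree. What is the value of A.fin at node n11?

1. n0.pre = 9  [given at root]
2. n0.sig = 0  [given at root]
3. n0.env = 18  [given at root]
4. n1.fin = 20  [terminal]
5. n3.key = "zr"  ["zr"]
6. n3.cnt = 22  [22]
7. n4.acc = "zy"  [terminal]
8. n3.live = "zrzy"  [A.key ++ c.acc]
9. n3.fin = -5  [A.cnt - 27]
10. n5.pre = -6  [len(A.live) - 10]
11. n5.sig = -6  [-6]
12. n5.env = 20  [len(A.live) + 16]
13. n7.pre = 4  [4]
14. n7.sig = 9  [9]
15. n7.env = -5  [-5]
16. n8.fin = 17  [terminal]
17. n7.tag = false  [S.pre == d.fin]
18. n10.lab = 19  [terminal]
19. n9.hot = 16  [h.lab * -2 + 54]
20. n9.fin = 29  [h.lab * 2 - 9]
21. n9.env = -8  [h.lab - 27]
22. n11.key = "wy"  ["wy"]
23. n11.cnt = 26  [B₁.env * -1 + 18]
24. n12.fin = 8  [terminal]
25. n11.live = "wyu"  [A.key ++ "u"]
26. n11.fin = -2  [A.cnt * 2 - 54]
27. n6.hot = 1  [B₁.fin * -1 + 30]
28. n6.fin = 21  [21]
29. n6.env = -4  [B₁.fin * 2 - 62]
30. n13.lab = 27  [terminal]
31. n14.acc = "rw"  [terminal]
32. n5.tag = true  [S.sig > -7]
33. n2.hot = 26  [26]
34. n2.fin = 1  [1]
35. n2.env = 6  [A.fin + 11]
36. n0.tag = true  [S.sig > -1]

-2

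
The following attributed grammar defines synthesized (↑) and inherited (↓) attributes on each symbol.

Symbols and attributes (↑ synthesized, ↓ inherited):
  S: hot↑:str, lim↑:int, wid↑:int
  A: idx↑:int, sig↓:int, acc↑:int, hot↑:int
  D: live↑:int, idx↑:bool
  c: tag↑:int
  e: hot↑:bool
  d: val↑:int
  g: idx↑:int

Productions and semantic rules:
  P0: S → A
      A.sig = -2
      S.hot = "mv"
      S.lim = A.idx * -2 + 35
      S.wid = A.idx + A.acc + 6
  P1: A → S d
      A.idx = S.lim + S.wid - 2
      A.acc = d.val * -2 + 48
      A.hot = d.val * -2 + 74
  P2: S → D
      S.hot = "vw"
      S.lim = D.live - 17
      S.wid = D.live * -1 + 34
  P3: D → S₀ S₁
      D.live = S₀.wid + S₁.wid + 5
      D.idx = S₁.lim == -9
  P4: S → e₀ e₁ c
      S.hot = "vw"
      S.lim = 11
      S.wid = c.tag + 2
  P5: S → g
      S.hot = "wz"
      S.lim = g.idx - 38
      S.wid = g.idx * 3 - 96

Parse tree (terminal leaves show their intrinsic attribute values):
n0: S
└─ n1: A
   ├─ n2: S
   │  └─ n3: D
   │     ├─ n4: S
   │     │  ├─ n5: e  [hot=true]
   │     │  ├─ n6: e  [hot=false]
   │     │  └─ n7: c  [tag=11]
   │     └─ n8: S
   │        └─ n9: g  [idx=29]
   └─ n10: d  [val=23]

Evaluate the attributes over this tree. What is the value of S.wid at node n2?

25

1. n1.sig = -2  [-2]
2. n5.hot = true  [terminal]
3. n6.hot = false  [terminal]
4. n7.tag = 11  [terminal]
5. n4.hot = "vw"  ["vw"]
6. n4.lim = 11  [11]
7. n4.wid = 13  [c.tag + 2]
8. n9.idx = 29  [terminal]
9. n8.hot = "wz"  ["wz"]
10. n8.lim = -9  [g.idx - 38]
11. n8.wid = -9  [g.idx * 3 - 96]
12. n3.live = 9  [S₀.wid + S₁.wid + 5]
13. n3.idx = true  [S₁.lim == -9]
14. n2.hot = "vw"  ["vw"]
15. n2.lim = -8  [D.live - 17]
16. n2.wid = 25  [D.live * -1 + 34]
17. n10.val = 23  [terminal]
18. n1.idx = 15  [S.lim + S.wid - 2]
19. n1.acc = 2  [d.val * -2 + 48]
20. n1.hot = 28  [d.val * -2 + 74]
21. n0.hot = "mv"  ["mv"]
22. n0.lim = 5  [A.idx * -2 + 35]
23. n0.wid = 23  [A.idx + A.acc + 6]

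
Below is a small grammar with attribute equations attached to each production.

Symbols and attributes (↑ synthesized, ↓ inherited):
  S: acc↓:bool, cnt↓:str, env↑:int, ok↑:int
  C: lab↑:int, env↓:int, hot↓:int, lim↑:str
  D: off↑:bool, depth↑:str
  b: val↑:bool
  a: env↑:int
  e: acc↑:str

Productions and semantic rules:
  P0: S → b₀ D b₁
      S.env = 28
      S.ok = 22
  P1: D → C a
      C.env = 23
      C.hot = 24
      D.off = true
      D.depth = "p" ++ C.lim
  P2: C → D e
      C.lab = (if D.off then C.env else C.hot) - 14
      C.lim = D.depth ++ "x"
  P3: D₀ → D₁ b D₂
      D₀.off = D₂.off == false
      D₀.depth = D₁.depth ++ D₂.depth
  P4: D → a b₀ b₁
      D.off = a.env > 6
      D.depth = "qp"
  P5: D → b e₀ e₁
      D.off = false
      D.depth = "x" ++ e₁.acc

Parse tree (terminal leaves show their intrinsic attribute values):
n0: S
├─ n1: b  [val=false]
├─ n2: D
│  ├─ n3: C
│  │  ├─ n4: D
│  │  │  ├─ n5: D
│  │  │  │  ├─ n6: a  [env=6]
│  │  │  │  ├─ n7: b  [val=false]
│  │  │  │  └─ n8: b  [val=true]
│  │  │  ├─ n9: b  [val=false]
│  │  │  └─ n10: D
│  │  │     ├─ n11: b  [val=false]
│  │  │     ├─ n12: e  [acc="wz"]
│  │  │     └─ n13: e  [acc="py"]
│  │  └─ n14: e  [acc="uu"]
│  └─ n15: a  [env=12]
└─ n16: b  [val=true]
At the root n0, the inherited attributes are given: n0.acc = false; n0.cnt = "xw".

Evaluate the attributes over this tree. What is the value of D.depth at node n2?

1. n0.acc = false  [given at root]
2. n0.cnt = "xw"  [given at root]
3. n1.val = false  [terminal]
4. n3.env = 23  [23]
5. n3.hot = 24  [24]
6. n6.env = 6  [terminal]
7. n7.val = false  [terminal]
8. n8.val = true  [terminal]
9. n5.off = false  [a.env > 6]
10. n5.depth = "qp"  ["qp"]
11. n9.val = false  [terminal]
12. n11.val = false  [terminal]
13. n12.acc = "wz"  [terminal]
14. n13.acc = "py"  [terminal]
15. n10.off = false  [false]
16. n10.depth = "xpy"  ["x" ++ e₁.acc]
17. n4.off = true  [D₂.off == false]
18. n4.depth = "qpxpy"  [D₁.depth ++ D₂.depth]
19. n14.acc = "uu"  [terminal]
20. n3.lab = 9  [(if D.off then C.env else C.hot) - 14]
21. n3.lim = "qpxpyx"  [D.depth ++ "x"]
22. n15.env = 12  [terminal]
23. n2.off = true  [true]
24. n2.depth = "pqpxpyx"  ["p" ++ C.lim]
25. n16.val = true  [terminal]
26. n0.env = 28  [28]
27. n0.ok = 22  [22]

"pqpxpyx"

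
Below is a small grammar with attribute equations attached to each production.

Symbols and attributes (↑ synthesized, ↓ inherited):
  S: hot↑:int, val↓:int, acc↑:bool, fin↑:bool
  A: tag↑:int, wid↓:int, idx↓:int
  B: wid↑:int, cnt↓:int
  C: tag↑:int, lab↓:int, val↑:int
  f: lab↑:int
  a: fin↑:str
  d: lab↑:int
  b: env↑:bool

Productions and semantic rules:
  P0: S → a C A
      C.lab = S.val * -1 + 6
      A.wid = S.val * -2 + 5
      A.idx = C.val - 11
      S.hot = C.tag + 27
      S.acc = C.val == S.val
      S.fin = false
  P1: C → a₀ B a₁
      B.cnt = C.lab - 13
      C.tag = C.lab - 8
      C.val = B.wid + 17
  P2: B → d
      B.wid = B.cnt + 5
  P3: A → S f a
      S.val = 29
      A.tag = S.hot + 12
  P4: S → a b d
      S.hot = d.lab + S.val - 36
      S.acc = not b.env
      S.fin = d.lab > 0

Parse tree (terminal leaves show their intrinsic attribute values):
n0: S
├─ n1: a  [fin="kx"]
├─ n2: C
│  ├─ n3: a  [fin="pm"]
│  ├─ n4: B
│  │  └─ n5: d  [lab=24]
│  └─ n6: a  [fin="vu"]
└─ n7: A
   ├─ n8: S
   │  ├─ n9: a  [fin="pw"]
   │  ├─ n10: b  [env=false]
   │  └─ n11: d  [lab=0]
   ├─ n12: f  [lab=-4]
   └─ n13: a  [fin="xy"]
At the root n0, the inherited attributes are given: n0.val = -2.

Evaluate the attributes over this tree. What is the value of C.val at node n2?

1. n0.val = -2  [given at root]
2. n1.fin = "kx"  [terminal]
3. n2.lab = 8  [S.val * -1 + 6]
4. n3.fin = "pm"  [terminal]
5. n4.cnt = -5  [C.lab - 13]
6. n5.lab = 24  [terminal]
7. n4.wid = 0  [B.cnt + 5]
8. n6.fin = "vu"  [terminal]
9. n2.tag = 0  [C.lab - 8]
10. n2.val = 17  [B.wid + 17]
11. n7.wid = 9  [S.val * -2 + 5]
12. n7.idx = 6  [C.val - 11]
13. n8.val = 29  [29]
14. n9.fin = "pw"  [terminal]
15. n10.env = false  [terminal]
16. n11.lab = 0  [terminal]
17. n8.hot = -7  [d.lab + S.val - 36]
18. n8.acc = true  [not b.env]
19. n8.fin = false  [d.lab > 0]
20. n12.lab = -4  [terminal]
21. n13.fin = "xy"  [terminal]
22. n7.tag = 5  [S.hot + 12]
23. n0.hot = 27  [C.tag + 27]
24. n0.acc = false  [C.val == S.val]
25. n0.fin = false  [false]

17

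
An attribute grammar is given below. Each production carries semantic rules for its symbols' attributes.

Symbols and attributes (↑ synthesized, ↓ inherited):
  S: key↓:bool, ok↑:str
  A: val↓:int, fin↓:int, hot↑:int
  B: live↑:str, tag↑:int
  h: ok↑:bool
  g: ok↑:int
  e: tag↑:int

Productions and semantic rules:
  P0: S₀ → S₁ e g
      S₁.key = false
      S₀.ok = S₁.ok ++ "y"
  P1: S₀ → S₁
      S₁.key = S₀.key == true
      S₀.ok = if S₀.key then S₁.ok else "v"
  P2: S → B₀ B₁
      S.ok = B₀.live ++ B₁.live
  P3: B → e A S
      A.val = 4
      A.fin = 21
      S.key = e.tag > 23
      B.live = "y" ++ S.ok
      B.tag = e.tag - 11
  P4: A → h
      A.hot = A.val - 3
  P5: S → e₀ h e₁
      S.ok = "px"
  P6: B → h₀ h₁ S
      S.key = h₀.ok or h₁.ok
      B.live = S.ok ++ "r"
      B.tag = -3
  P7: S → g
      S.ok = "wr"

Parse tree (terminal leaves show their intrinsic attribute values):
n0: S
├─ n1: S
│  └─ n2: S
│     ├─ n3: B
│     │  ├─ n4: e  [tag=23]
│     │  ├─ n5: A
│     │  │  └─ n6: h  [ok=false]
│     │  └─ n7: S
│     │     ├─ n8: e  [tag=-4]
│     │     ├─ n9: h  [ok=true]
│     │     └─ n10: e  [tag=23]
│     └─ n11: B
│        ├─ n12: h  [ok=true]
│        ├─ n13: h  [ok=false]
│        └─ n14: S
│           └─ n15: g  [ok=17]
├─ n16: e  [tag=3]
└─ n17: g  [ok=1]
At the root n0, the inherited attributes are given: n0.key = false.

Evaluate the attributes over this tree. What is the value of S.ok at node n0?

"vy"

1. n0.key = false  [given at root]
2. n1.key = false  [false]
3. n2.key = false  [S₀.key == true]
4. n4.tag = 23  [terminal]
5. n5.val = 4  [4]
6. n5.fin = 21  [21]
7. n6.ok = false  [terminal]
8. n5.hot = 1  [A.val - 3]
9. n7.key = false  [e.tag > 23]
10. n8.tag = -4  [terminal]
11. n9.ok = true  [terminal]
12. n10.tag = 23  [terminal]
13. n7.ok = "px"  ["px"]
14. n3.live = "ypx"  ["y" ++ S.ok]
15. n3.tag = 12  [e.tag - 11]
16. n12.ok = true  [terminal]
17. n13.ok = false  [terminal]
18. n14.key = true  [h₀.ok or h₁.ok]
19. n15.ok = 17  [terminal]
20. n14.ok = "wr"  ["wr"]
21. n11.live = "wrr"  [S.ok ++ "r"]
22. n11.tag = -3  [-3]
23. n2.ok = "ypxwrr"  [B₀.live ++ B₁.live]
24. n1.ok = "v"  [if S₀.key then S₁.ok else "v"]
25. n16.tag = 3  [terminal]
26. n17.ok = 1  [terminal]
27. n0.ok = "vy"  [S₁.ok ++ "y"]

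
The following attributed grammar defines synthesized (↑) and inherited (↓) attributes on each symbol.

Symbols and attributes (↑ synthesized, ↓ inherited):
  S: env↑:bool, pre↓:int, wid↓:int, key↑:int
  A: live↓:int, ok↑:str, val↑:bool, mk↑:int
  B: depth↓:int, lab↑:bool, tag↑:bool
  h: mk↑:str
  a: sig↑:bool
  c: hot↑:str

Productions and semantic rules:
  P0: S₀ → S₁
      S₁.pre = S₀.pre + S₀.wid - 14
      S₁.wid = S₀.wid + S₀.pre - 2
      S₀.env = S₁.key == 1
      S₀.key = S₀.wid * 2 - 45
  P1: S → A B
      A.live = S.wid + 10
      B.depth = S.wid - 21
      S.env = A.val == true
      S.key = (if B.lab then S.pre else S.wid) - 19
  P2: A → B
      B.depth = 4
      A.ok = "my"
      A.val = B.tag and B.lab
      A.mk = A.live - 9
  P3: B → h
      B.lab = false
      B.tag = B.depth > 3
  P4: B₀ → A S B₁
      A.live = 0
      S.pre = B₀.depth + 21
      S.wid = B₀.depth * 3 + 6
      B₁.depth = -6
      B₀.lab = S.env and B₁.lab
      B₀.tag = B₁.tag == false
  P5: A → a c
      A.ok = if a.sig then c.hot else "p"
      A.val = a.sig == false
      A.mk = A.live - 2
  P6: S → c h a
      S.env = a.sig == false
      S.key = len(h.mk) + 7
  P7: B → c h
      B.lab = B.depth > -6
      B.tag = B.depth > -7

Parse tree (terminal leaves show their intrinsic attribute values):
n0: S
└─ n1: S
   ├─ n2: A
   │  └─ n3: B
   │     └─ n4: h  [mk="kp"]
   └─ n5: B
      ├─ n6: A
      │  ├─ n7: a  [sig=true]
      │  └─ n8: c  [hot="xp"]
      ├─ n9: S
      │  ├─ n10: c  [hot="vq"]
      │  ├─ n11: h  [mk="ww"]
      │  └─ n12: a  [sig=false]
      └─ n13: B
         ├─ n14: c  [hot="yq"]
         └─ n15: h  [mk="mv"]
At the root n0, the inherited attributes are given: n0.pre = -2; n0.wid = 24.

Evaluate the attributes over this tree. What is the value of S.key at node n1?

1

1. n0.pre = -2  [given at root]
2. n0.wid = 24  [given at root]
3. n1.pre = 8  [S₀.pre + S₀.wid - 14]
4. n1.wid = 20  [S₀.wid + S₀.pre - 2]
5. n2.live = 30  [S.wid + 10]
6. n3.depth = 4  [4]
7. n4.mk = "kp"  [terminal]
8. n3.lab = false  [false]
9. n3.tag = true  [B.depth > 3]
10. n2.ok = "my"  ["my"]
11. n2.val = false  [B.tag and B.lab]
12. n2.mk = 21  [A.live - 9]
13. n5.depth = -1  [S.wid - 21]
14. n6.live = 0  [0]
15. n7.sig = true  [terminal]
16. n8.hot = "xp"  [terminal]
17. n6.ok = "xp"  [if a.sig then c.hot else "p"]
18. n6.val = false  [a.sig == false]
19. n6.mk = -2  [A.live - 2]
20. n9.pre = 20  [B₀.depth + 21]
21. n9.wid = 3  [B₀.depth * 3 + 6]
22. n10.hot = "vq"  [terminal]
23. n11.mk = "ww"  [terminal]
24. n12.sig = false  [terminal]
25. n9.env = true  [a.sig == false]
26. n9.key = 9  [len(h.mk) + 7]
27. n13.depth = -6  [-6]
28. n14.hot = "yq"  [terminal]
29. n15.mk = "mv"  [terminal]
30. n13.lab = false  [B.depth > -6]
31. n13.tag = true  [B.depth > -7]
32. n5.lab = false  [S.env and B₁.lab]
33. n5.tag = false  [B₁.tag == false]
34. n1.env = false  [A.val == true]
35. n1.key = 1  [(if B.lab then S.pre else S.wid) - 19]
36. n0.env = true  [S₁.key == 1]
37. n0.key = 3  [S₀.wid * 2 - 45]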